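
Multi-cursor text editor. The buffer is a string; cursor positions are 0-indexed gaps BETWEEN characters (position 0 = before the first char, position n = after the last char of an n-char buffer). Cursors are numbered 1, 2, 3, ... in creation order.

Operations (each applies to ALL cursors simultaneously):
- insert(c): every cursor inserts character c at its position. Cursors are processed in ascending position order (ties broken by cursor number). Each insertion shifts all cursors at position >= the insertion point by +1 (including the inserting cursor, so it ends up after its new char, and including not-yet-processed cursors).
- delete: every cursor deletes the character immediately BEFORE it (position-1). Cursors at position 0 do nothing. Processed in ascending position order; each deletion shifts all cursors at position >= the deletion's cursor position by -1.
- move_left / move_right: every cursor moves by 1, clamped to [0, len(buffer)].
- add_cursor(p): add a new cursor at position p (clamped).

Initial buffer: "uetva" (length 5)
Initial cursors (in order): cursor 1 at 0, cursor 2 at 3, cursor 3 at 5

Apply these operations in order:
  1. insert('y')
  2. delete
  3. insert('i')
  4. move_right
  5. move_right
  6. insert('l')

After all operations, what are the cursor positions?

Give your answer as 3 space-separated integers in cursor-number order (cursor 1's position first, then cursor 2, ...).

After op 1 (insert('y')): buffer="yuetyvay" (len 8), cursors c1@1 c2@5 c3@8, authorship 1...2..3
After op 2 (delete): buffer="uetva" (len 5), cursors c1@0 c2@3 c3@5, authorship .....
After op 3 (insert('i')): buffer="iuetivai" (len 8), cursors c1@1 c2@5 c3@8, authorship 1...2..3
After op 4 (move_right): buffer="iuetivai" (len 8), cursors c1@2 c2@6 c3@8, authorship 1...2..3
After op 5 (move_right): buffer="iuetivai" (len 8), cursors c1@3 c2@7 c3@8, authorship 1...2..3
After op 6 (insert('l')): buffer="iueltivalil" (len 11), cursors c1@4 c2@9 c3@11, authorship 1..1.2..233

Answer: 4 9 11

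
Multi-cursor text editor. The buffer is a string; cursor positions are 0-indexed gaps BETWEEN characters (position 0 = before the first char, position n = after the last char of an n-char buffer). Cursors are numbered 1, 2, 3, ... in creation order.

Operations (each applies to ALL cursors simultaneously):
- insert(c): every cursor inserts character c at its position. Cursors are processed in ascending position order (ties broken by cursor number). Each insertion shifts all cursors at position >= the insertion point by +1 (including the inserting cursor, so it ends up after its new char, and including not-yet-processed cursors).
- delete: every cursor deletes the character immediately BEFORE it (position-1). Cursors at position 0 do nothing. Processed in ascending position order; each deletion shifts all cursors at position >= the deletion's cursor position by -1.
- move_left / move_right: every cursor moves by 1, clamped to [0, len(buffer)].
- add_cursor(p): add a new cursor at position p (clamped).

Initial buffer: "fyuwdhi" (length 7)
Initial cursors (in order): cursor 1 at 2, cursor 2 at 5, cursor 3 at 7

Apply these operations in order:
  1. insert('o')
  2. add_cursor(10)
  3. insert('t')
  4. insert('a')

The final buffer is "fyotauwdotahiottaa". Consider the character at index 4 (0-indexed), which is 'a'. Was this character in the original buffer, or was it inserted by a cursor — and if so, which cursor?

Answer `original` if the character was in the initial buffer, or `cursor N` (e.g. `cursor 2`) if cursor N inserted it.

Answer: cursor 1

Derivation:
After op 1 (insert('o')): buffer="fyouwdohio" (len 10), cursors c1@3 c2@7 c3@10, authorship ..1...2..3
After op 2 (add_cursor(10)): buffer="fyouwdohio" (len 10), cursors c1@3 c2@7 c3@10 c4@10, authorship ..1...2..3
After op 3 (insert('t')): buffer="fyotuwdothiott" (len 14), cursors c1@4 c2@9 c3@14 c4@14, authorship ..11...22..334
After op 4 (insert('a')): buffer="fyotauwdotahiottaa" (len 18), cursors c1@5 c2@11 c3@18 c4@18, authorship ..111...222..33434
Authorship (.=original, N=cursor N): . . 1 1 1 . . . 2 2 2 . . 3 3 4 3 4
Index 4: author = 1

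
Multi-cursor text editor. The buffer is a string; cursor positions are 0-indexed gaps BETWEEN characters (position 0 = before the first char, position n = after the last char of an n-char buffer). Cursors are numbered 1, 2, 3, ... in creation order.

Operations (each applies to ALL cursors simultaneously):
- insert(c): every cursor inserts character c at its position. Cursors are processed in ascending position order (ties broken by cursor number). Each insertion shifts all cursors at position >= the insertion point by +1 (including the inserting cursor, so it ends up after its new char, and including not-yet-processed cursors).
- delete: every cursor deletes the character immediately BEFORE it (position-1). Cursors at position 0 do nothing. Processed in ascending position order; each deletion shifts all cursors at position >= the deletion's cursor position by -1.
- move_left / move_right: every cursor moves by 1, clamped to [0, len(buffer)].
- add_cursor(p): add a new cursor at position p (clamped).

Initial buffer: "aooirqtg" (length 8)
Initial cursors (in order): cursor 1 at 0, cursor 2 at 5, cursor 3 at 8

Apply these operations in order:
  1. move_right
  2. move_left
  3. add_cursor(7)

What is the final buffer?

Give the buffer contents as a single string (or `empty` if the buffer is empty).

After op 1 (move_right): buffer="aooirqtg" (len 8), cursors c1@1 c2@6 c3@8, authorship ........
After op 2 (move_left): buffer="aooirqtg" (len 8), cursors c1@0 c2@5 c3@7, authorship ........
After op 3 (add_cursor(7)): buffer="aooirqtg" (len 8), cursors c1@0 c2@5 c3@7 c4@7, authorship ........

Answer: aooirqtg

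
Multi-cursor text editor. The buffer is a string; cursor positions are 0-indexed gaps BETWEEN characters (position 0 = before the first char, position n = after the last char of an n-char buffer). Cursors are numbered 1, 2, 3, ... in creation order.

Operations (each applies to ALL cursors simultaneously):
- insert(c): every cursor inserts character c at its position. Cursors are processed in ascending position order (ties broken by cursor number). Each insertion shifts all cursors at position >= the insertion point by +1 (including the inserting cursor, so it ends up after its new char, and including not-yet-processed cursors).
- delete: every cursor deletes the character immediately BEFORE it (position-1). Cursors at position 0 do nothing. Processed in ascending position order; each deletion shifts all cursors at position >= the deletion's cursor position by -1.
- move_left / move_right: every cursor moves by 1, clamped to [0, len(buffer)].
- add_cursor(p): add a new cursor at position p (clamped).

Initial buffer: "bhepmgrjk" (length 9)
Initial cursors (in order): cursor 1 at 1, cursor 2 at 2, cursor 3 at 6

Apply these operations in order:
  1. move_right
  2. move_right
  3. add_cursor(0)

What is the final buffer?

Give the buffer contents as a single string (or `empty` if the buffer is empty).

Answer: bhepmgrjk

Derivation:
After op 1 (move_right): buffer="bhepmgrjk" (len 9), cursors c1@2 c2@3 c3@7, authorship .........
After op 2 (move_right): buffer="bhepmgrjk" (len 9), cursors c1@3 c2@4 c3@8, authorship .........
After op 3 (add_cursor(0)): buffer="bhepmgrjk" (len 9), cursors c4@0 c1@3 c2@4 c3@8, authorship .........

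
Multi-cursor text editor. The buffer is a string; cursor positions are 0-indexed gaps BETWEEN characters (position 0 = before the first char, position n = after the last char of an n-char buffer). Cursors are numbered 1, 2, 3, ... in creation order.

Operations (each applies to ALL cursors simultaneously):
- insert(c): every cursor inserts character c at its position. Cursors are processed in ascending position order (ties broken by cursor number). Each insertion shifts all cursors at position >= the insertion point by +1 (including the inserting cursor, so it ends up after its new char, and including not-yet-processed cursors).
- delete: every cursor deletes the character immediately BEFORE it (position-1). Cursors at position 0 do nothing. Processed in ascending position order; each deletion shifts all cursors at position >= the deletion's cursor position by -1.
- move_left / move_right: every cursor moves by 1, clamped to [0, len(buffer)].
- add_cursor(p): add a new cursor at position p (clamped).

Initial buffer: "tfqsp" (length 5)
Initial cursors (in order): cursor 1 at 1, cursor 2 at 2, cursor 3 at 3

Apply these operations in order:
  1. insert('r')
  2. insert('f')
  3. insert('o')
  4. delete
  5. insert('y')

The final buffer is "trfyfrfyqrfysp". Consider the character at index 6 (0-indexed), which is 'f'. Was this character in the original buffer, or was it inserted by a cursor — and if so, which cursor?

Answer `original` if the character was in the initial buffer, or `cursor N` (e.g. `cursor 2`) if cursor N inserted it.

After op 1 (insert('r')): buffer="trfrqrsp" (len 8), cursors c1@2 c2@4 c3@6, authorship .1.2.3..
After op 2 (insert('f')): buffer="trffrfqrfsp" (len 11), cursors c1@3 c2@6 c3@9, authorship .11.22.33..
After op 3 (insert('o')): buffer="trfofrfoqrfosp" (len 14), cursors c1@4 c2@8 c3@12, authorship .111.222.333..
After op 4 (delete): buffer="trffrfqrfsp" (len 11), cursors c1@3 c2@6 c3@9, authorship .11.22.33..
After op 5 (insert('y')): buffer="trfyfrfyqrfysp" (len 14), cursors c1@4 c2@8 c3@12, authorship .111.222.333..
Authorship (.=original, N=cursor N): . 1 1 1 . 2 2 2 . 3 3 3 . .
Index 6: author = 2

Answer: cursor 2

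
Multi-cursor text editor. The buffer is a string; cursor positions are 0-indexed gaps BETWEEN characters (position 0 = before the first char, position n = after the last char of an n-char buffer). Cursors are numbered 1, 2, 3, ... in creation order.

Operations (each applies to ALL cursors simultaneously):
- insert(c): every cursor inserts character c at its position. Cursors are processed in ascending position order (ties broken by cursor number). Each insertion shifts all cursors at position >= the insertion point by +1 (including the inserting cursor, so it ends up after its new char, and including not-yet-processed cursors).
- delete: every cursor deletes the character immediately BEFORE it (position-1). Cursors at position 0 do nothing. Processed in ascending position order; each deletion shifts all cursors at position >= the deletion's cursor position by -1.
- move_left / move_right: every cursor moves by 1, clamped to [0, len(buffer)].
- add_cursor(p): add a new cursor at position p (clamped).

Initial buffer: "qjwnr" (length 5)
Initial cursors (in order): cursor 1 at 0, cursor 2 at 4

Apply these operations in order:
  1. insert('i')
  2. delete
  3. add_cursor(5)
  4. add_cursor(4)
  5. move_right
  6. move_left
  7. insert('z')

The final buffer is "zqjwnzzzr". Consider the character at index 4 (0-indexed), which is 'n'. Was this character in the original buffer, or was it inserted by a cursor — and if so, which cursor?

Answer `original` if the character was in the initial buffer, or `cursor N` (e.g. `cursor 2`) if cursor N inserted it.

Answer: original

Derivation:
After op 1 (insert('i')): buffer="iqjwnir" (len 7), cursors c1@1 c2@6, authorship 1....2.
After op 2 (delete): buffer="qjwnr" (len 5), cursors c1@0 c2@4, authorship .....
After op 3 (add_cursor(5)): buffer="qjwnr" (len 5), cursors c1@0 c2@4 c3@5, authorship .....
After op 4 (add_cursor(4)): buffer="qjwnr" (len 5), cursors c1@0 c2@4 c4@4 c3@5, authorship .....
After op 5 (move_right): buffer="qjwnr" (len 5), cursors c1@1 c2@5 c3@5 c4@5, authorship .....
After op 6 (move_left): buffer="qjwnr" (len 5), cursors c1@0 c2@4 c3@4 c4@4, authorship .....
After op 7 (insert('z')): buffer="zqjwnzzzr" (len 9), cursors c1@1 c2@8 c3@8 c4@8, authorship 1....234.
Authorship (.=original, N=cursor N): 1 . . . . 2 3 4 .
Index 4: author = original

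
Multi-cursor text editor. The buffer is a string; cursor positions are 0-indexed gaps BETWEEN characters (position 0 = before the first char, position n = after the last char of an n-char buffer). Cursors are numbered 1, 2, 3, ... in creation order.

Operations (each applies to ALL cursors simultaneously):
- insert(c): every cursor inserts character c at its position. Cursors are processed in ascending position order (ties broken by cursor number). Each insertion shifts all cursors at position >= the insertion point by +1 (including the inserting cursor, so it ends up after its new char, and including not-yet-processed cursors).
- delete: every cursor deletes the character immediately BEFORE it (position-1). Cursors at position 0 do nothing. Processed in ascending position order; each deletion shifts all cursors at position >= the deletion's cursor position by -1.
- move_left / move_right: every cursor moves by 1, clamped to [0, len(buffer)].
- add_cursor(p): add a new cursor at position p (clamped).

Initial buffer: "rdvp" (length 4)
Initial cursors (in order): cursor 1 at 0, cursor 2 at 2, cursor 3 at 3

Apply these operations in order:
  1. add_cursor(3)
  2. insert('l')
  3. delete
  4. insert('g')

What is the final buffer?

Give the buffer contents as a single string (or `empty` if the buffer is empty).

Answer: grdgvggp

Derivation:
After op 1 (add_cursor(3)): buffer="rdvp" (len 4), cursors c1@0 c2@2 c3@3 c4@3, authorship ....
After op 2 (insert('l')): buffer="lrdlvllp" (len 8), cursors c1@1 c2@4 c3@7 c4@7, authorship 1..2.34.
After op 3 (delete): buffer="rdvp" (len 4), cursors c1@0 c2@2 c3@3 c4@3, authorship ....
After op 4 (insert('g')): buffer="grdgvggp" (len 8), cursors c1@1 c2@4 c3@7 c4@7, authorship 1..2.34.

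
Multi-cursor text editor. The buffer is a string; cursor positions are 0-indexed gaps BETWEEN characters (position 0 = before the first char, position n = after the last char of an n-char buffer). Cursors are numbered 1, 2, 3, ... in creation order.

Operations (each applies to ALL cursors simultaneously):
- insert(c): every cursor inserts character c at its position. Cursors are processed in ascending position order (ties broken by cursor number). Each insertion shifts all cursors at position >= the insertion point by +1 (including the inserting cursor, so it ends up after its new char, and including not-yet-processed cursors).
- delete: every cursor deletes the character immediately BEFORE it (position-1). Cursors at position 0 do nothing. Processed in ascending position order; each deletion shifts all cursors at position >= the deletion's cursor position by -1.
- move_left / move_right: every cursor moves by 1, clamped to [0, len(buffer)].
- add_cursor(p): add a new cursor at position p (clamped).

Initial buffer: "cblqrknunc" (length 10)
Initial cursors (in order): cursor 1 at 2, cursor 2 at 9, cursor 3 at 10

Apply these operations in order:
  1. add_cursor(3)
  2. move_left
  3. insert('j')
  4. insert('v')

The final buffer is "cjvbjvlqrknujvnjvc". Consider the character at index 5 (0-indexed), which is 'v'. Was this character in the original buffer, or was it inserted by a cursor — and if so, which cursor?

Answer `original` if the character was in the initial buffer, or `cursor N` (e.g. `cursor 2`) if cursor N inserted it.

After op 1 (add_cursor(3)): buffer="cblqrknunc" (len 10), cursors c1@2 c4@3 c2@9 c3@10, authorship ..........
After op 2 (move_left): buffer="cblqrknunc" (len 10), cursors c1@1 c4@2 c2@8 c3@9, authorship ..........
After op 3 (insert('j')): buffer="cjbjlqrknujnjc" (len 14), cursors c1@2 c4@4 c2@11 c3@13, authorship .1.4......2.3.
After op 4 (insert('v')): buffer="cjvbjvlqrknujvnjvc" (len 18), cursors c1@3 c4@6 c2@14 c3@17, authorship .11.44......22.33.
Authorship (.=original, N=cursor N): . 1 1 . 4 4 . . . . . . 2 2 . 3 3 .
Index 5: author = 4

Answer: cursor 4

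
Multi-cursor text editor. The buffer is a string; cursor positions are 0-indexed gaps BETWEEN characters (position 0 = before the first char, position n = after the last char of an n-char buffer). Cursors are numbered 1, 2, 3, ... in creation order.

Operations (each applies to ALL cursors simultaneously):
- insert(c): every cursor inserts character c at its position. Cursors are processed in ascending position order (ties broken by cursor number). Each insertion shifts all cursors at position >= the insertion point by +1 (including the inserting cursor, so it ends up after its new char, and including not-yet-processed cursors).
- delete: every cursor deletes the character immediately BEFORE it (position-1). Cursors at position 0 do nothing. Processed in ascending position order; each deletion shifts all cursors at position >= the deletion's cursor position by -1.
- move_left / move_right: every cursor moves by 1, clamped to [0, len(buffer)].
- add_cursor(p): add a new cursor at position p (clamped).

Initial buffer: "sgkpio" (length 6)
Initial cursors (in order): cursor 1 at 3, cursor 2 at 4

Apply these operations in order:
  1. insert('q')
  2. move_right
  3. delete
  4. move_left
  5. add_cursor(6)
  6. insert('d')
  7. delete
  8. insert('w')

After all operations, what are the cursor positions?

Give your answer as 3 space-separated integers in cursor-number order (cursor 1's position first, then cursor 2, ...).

Answer: 4 6 9

Derivation:
After op 1 (insert('q')): buffer="sgkqpqio" (len 8), cursors c1@4 c2@6, authorship ...1.2..
After op 2 (move_right): buffer="sgkqpqio" (len 8), cursors c1@5 c2@7, authorship ...1.2..
After op 3 (delete): buffer="sgkqqo" (len 6), cursors c1@4 c2@5, authorship ...12.
After op 4 (move_left): buffer="sgkqqo" (len 6), cursors c1@3 c2@4, authorship ...12.
After op 5 (add_cursor(6)): buffer="sgkqqo" (len 6), cursors c1@3 c2@4 c3@6, authorship ...12.
After op 6 (insert('d')): buffer="sgkdqdqod" (len 9), cursors c1@4 c2@6 c3@9, authorship ...1122.3
After op 7 (delete): buffer="sgkqqo" (len 6), cursors c1@3 c2@4 c3@6, authorship ...12.
After op 8 (insert('w')): buffer="sgkwqwqow" (len 9), cursors c1@4 c2@6 c3@9, authorship ...1122.3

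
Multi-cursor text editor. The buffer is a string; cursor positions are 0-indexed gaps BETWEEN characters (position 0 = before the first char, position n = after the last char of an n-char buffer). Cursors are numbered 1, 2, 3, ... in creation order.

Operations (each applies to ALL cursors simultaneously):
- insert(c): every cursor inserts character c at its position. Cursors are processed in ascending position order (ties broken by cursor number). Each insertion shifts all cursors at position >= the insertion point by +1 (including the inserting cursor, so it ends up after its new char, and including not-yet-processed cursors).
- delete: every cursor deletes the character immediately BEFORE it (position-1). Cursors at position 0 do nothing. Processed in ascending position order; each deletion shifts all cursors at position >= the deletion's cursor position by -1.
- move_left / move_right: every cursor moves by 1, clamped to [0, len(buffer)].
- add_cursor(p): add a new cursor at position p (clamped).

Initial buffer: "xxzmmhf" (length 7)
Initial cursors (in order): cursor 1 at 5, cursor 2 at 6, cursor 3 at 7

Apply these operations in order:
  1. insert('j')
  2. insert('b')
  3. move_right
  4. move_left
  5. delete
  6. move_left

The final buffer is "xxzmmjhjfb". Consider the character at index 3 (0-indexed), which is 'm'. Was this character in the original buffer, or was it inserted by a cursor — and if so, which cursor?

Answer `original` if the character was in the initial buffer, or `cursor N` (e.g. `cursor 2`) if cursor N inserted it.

Answer: original

Derivation:
After op 1 (insert('j')): buffer="xxzmmjhjfj" (len 10), cursors c1@6 c2@8 c3@10, authorship .....1.2.3
After op 2 (insert('b')): buffer="xxzmmjbhjbfjb" (len 13), cursors c1@7 c2@10 c3@13, authorship .....11.22.33
After op 3 (move_right): buffer="xxzmmjbhjbfjb" (len 13), cursors c1@8 c2@11 c3@13, authorship .....11.22.33
After op 4 (move_left): buffer="xxzmmjbhjbfjb" (len 13), cursors c1@7 c2@10 c3@12, authorship .....11.22.33
After op 5 (delete): buffer="xxzmmjhjfb" (len 10), cursors c1@6 c2@8 c3@9, authorship .....1.2.3
After op 6 (move_left): buffer="xxzmmjhjfb" (len 10), cursors c1@5 c2@7 c3@8, authorship .....1.2.3
Authorship (.=original, N=cursor N): . . . . . 1 . 2 . 3
Index 3: author = original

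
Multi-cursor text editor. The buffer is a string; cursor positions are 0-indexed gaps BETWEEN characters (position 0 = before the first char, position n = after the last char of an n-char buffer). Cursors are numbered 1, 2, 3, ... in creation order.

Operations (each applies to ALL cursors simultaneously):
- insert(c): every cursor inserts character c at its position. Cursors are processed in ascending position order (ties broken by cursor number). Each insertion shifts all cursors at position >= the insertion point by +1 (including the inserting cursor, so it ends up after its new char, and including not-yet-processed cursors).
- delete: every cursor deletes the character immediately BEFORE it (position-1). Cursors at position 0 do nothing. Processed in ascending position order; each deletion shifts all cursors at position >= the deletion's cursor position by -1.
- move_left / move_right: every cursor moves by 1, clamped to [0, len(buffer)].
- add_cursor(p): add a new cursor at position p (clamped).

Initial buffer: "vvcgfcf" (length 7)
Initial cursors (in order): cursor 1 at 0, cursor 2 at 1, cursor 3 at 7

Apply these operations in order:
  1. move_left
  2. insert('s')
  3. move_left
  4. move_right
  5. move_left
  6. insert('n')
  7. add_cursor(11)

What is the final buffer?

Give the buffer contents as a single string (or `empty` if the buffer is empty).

After op 1 (move_left): buffer="vvcgfcf" (len 7), cursors c1@0 c2@0 c3@6, authorship .......
After op 2 (insert('s')): buffer="ssvvcgfcsf" (len 10), cursors c1@2 c2@2 c3@9, authorship 12......3.
After op 3 (move_left): buffer="ssvvcgfcsf" (len 10), cursors c1@1 c2@1 c3@8, authorship 12......3.
After op 4 (move_right): buffer="ssvvcgfcsf" (len 10), cursors c1@2 c2@2 c3@9, authorship 12......3.
After op 5 (move_left): buffer="ssvvcgfcsf" (len 10), cursors c1@1 c2@1 c3@8, authorship 12......3.
After op 6 (insert('n')): buffer="snnsvvcgfcnsf" (len 13), cursors c1@3 c2@3 c3@11, authorship 1122......33.
After op 7 (add_cursor(11)): buffer="snnsvvcgfcnsf" (len 13), cursors c1@3 c2@3 c3@11 c4@11, authorship 1122......33.

Answer: snnsvvcgfcnsf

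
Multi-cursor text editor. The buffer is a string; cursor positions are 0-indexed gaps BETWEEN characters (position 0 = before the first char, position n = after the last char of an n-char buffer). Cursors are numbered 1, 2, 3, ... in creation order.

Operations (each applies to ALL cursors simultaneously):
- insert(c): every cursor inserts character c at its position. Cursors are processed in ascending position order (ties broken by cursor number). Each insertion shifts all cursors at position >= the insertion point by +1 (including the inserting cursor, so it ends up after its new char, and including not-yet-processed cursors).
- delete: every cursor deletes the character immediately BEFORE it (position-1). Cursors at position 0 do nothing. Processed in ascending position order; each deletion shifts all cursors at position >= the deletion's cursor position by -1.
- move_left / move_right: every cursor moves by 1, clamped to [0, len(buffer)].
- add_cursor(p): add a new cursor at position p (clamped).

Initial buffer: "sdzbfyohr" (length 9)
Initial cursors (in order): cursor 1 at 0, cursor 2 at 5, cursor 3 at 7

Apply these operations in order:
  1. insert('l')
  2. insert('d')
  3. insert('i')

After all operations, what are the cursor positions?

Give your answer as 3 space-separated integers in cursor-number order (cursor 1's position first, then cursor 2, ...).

Answer: 3 11 16

Derivation:
After op 1 (insert('l')): buffer="lsdzbflyolhr" (len 12), cursors c1@1 c2@7 c3@10, authorship 1.....2..3..
After op 2 (insert('d')): buffer="ldsdzbfldyoldhr" (len 15), cursors c1@2 c2@9 c3@13, authorship 11.....22..33..
After op 3 (insert('i')): buffer="ldisdzbfldiyoldihr" (len 18), cursors c1@3 c2@11 c3@16, authorship 111.....222..333..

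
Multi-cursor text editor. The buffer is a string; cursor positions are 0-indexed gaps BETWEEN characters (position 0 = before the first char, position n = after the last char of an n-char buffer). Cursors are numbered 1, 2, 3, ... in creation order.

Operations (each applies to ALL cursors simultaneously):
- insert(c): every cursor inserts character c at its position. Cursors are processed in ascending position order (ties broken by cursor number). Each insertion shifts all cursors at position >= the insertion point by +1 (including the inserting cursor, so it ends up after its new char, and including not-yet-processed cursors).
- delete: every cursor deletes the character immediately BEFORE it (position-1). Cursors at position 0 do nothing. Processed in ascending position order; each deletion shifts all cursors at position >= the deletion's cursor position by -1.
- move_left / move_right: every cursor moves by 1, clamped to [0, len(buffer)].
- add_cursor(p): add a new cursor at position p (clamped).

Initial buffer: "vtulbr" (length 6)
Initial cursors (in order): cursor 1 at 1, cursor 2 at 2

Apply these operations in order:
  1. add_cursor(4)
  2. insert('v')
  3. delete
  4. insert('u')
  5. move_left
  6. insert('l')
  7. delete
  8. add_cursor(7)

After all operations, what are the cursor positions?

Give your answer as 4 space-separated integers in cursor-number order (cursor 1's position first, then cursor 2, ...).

After op 1 (add_cursor(4)): buffer="vtulbr" (len 6), cursors c1@1 c2@2 c3@4, authorship ......
After op 2 (insert('v')): buffer="vvtvulvbr" (len 9), cursors c1@2 c2@4 c3@7, authorship .1.2..3..
After op 3 (delete): buffer="vtulbr" (len 6), cursors c1@1 c2@2 c3@4, authorship ......
After op 4 (insert('u')): buffer="vutuulubr" (len 9), cursors c1@2 c2@4 c3@7, authorship .1.2..3..
After op 5 (move_left): buffer="vutuulubr" (len 9), cursors c1@1 c2@3 c3@6, authorship .1.2..3..
After op 6 (insert('l')): buffer="vlutluullubr" (len 12), cursors c1@2 c2@5 c3@9, authorship .11.22..33..
After op 7 (delete): buffer="vutuulubr" (len 9), cursors c1@1 c2@3 c3@6, authorship .1.2..3..
After op 8 (add_cursor(7)): buffer="vutuulubr" (len 9), cursors c1@1 c2@3 c3@6 c4@7, authorship .1.2..3..

Answer: 1 3 6 7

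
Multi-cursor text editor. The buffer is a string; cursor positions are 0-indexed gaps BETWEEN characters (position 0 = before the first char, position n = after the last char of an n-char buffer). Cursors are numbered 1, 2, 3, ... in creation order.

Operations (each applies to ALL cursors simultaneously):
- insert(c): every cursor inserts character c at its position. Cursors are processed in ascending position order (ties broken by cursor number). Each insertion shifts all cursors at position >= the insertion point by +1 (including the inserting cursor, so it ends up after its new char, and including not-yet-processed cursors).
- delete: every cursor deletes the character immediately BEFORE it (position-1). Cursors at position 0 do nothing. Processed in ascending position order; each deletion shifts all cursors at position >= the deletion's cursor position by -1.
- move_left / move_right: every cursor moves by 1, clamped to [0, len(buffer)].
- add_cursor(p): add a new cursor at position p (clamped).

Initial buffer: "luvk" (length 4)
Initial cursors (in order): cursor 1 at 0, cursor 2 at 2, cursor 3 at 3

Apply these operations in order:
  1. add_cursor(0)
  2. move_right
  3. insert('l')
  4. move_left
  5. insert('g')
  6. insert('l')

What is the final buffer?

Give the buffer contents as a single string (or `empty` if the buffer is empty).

Answer: llggllluvgllkgll

Derivation:
After op 1 (add_cursor(0)): buffer="luvk" (len 4), cursors c1@0 c4@0 c2@2 c3@3, authorship ....
After op 2 (move_right): buffer="luvk" (len 4), cursors c1@1 c4@1 c2@3 c3@4, authorship ....
After op 3 (insert('l')): buffer="llluvlkl" (len 8), cursors c1@3 c4@3 c2@6 c3@8, authorship .14..2.3
After op 4 (move_left): buffer="llluvlkl" (len 8), cursors c1@2 c4@2 c2@5 c3@7, authorship .14..2.3
After op 5 (insert('g')): buffer="llggluvglkgl" (len 12), cursors c1@4 c4@4 c2@8 c3@11, authorship .1144..22.33
After op 6 (insert('l')): buffer="llggllluvgllkgll" (len 16), cursors c1@6 c4@6 c2@11 c3@15, authorship .114144..222.333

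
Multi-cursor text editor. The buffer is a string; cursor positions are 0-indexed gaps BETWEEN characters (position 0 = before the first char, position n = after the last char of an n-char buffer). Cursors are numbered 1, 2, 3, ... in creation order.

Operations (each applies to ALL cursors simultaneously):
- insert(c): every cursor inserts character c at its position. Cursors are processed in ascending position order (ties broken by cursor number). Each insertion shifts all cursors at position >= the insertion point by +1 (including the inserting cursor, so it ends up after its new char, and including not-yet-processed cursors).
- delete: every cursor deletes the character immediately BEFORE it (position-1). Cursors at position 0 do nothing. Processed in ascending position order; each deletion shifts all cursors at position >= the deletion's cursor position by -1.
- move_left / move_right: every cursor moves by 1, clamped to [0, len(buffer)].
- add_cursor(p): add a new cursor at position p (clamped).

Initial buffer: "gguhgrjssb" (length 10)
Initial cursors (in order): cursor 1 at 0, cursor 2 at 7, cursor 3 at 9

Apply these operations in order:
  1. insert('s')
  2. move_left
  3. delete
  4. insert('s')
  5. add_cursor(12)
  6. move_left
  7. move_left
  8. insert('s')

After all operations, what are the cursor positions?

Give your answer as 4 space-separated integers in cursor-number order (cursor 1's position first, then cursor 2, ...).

After op 1 (insert('s')): buffer="sgguhgrjssssb" (len 13), cursors c1@1 c2@9 c3@12, authorship 1.......2..3.
After op 2 (move_left): buffer="sgguhgrjssssb" (len 13), cursors c1@0 c2@8 c3@11, authorship 1.......2..3.
After op 3 (delete): buffer="sgguhgrsssb" (len 11), cursors c1@0 c2@7 c3@9, authorship 1......2.3.
After op 4 (insert('s')): buffer="ssgguhgrsssssb" (len 14), cursors c1@1 c2@9 c3@12, authorship 11......22.33.
After op 5 (add_cursor(12)): buffer="ssgguhgrsssssb" (len 14), cursors c1@1 c2@9 c3@12 c4@12, authorship 11......22.33.
After op 6 (move_left): buffer="ssgguhgrsssssb" (len 14), cursors c1@0 c2@8 c3@11 c4@11, authorship 11......22.33.
After op 7 (move_left): buffer="ssgguhgrsssssb" (len 14), cursors c1@0 c2@7 c3@10 c4@10, authorship 11......22.33.
After op 8 (insert('s')): buffer="sssgguhgsrsssssssb" (len 18), cursors c1@1 c2@9 c3@14 c4@14, authorship 111.....2.2234.33.

Answer: 1 9 14 14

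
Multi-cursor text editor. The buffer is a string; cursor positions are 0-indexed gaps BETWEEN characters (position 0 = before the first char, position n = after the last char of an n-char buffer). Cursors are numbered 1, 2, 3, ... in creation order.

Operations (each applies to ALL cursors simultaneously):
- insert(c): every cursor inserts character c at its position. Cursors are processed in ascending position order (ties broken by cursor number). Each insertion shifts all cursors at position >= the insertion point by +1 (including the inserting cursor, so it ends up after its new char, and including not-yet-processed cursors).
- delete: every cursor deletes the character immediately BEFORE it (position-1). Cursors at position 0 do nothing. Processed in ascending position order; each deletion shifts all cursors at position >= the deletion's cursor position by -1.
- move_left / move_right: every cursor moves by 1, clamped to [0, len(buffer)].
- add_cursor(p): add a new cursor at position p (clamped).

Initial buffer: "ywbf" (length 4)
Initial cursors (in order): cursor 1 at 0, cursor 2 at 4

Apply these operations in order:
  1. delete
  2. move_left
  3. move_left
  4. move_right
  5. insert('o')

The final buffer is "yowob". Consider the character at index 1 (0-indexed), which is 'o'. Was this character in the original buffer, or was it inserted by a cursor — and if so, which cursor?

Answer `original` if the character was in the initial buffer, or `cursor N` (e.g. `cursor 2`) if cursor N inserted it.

Answer: cursor 1

Derivation:
After op 1 (delete): buffer="ywb" (len 3), cursors c1@0 c2@3, authorship ...
After op 2 (move_left): buffer="ywb" (len 3), cursors c1@0 c2@2, authorship ...
After op 3 (move_left): buffer="ywb" (len 3), cursors c1@0 c2@1, authorship ...
After op 4 (move_right): buffer="ywb" (len 3), cursors c1@1 c2@2, authorship ...
After op 5 (insert('o')): buffer="yowob" (len 5), cursors c1@2 c2@4, authorship .1.2.
Authorship (.=original, N=cursor N): . 1 . 2 .
Index 1: author = 1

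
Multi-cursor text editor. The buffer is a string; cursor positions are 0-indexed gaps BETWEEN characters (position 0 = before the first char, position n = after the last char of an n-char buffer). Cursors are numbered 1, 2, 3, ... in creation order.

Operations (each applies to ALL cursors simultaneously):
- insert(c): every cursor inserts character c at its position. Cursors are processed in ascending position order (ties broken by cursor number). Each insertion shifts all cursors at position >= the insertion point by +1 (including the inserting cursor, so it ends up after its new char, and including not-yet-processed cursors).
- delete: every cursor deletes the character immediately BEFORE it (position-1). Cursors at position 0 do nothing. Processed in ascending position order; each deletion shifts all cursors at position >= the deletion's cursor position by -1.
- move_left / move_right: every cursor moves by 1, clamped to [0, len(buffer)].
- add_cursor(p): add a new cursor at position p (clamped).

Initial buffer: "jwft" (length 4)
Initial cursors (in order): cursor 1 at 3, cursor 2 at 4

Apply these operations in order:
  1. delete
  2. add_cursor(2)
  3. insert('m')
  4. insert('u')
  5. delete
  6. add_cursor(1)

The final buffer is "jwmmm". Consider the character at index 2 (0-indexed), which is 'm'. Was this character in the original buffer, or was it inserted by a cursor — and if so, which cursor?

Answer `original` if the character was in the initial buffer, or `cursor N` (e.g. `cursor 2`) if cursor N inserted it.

Answer: cursor 1

Derivation:
After op 1 (delete): buffer="jw" (len 2), cursors c1@2 c2@2, authorship ..
After op 2 (add_cursor(2)): buffer="jw" (len 2), cursors c1@2 c2@2 c3@2, authorship ..
After op 3 (insert('m')): buffer="jwmmm" (len 5), cursors c1@5 c2@5 c3@5, authorship ..123
After op 4 (insert('u')): buffer="jwmmmuuu" (len 8), cursors c1@8 c2@8 c3@8, authorship ..123123
After op 5 (delete): buffer="jwmmm" (len 5), cursors c1@5 c2@5 c3@5, authorship ..123
After op 6 (add_cursor(1)): buffer="jwmmm" (len 5), cursors c4@1 c1@5 c2@5 c3@5, authorship ..123
Authorship (.=original, N=cursor N): . . 1 2 3
Index 2: author = 1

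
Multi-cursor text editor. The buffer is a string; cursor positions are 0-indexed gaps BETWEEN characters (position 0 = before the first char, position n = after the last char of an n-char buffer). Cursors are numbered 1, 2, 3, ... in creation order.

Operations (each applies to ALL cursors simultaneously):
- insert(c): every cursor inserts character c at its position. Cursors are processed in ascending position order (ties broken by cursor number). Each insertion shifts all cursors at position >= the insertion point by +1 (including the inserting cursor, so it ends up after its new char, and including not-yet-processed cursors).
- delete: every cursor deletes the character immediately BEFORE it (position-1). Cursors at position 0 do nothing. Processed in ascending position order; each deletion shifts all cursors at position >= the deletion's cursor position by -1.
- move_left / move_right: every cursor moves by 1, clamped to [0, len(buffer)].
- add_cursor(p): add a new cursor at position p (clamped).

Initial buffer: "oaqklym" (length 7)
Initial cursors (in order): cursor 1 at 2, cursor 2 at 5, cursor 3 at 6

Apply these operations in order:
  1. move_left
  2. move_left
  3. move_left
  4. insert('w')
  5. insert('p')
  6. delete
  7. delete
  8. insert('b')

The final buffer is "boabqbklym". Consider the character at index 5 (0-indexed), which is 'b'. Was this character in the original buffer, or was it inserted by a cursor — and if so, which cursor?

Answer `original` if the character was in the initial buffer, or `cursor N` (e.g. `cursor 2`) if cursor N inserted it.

Answer: cursor 3

Derivation:
After op 1 (move_left): buffer="oaqklym" (len 7), cursors c1@1 c2@4 c3@5, authorship .......
After op 2 (move_left): buffer="oaqklym" (len 7), cursors c1@0 c2@3 c3@4, authorship .......
After op 3 (move_left): buffer="oaqklym" (len 7), cursors c1@0 c2@2 c3@3, authorship .......
After op 4 (insert('w')): buffer="woawqwklym" (len 10), cursors c1@1 c2@4 c3@6, authorship 1..2.3....
After op 5 (insert('p')): buffer="wpoawpqwpklym" (len 13), cursors c1@2 c2@6 c3@9, authorship 11..22.33....
After op 6 (delete): buffer="woawqwklym" (len 10), cursors c1@1 c2@4 c3@6, authorship 1..2.3....
After op 7 (delete): buffer="oaqklym" (len 7), cursors c1@0 c2@2 c3@3, authorship .......
After op 8 (insert('b')): buffer="boabqbklym" (len 10), cursors c1@1 c2@4 c3@6, authorship 1..2.3....
Authorship (.=original, N=cursor N): 1 . . 2 . 3 . . . .
Index 5: author = 3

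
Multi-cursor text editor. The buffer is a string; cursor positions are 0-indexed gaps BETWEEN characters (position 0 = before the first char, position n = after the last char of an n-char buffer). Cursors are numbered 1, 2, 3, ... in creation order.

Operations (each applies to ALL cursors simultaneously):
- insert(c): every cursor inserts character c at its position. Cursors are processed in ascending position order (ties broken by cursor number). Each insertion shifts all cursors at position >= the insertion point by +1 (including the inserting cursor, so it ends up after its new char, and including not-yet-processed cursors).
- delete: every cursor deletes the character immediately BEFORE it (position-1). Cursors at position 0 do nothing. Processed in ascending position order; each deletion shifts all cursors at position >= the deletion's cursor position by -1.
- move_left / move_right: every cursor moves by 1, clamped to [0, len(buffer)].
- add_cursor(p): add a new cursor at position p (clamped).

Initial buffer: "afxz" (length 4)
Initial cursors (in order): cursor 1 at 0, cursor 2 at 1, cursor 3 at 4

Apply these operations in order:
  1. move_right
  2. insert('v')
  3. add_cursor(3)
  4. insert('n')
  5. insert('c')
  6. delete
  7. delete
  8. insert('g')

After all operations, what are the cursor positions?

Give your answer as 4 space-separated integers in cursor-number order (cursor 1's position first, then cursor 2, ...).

After op 1 (move_right): buffer="afxz" (len 4), cursors c1@1 c2@2 c3@4, authorship ....
After op 2 (insert('v')): buffer="avfvxzv" (len 7), cursors c1@2 c2@4 c3@7, authorship .1.2..3
After op 3 (add_cursor(3)): buffer="avfvxzv" (len 7), cursors c1@2 c4@3 c2@4 c3@7, authorship .1.2..3
After op 4 (insert('n')): buffer="avnfnvnxzvn" (len 11), cursors c1@3 c4@5 c2@7 c3@11, authorship .11.422..33
After op 5 (insert('c')): buffer="avncfncvncxzvnc" (len 15), cursors c1@4 c4@7 c2@10 c3@15, authorship .111.44222..333
After op 6 (delete): buffer="avnfnvnxzvn" (len 11), cursors c1@3 c4@5 c2@7 c3@11, authorship .11.422..33
After op 7 (delete): buffer="avfvxzv" (len 7), cursors c1@2 c4@3 c2@4 c3@7, authorship .1.2..3
After op 8 (insert('g')): buffer="avgfgvgxzvg" (len 11), cursors c1@3 c4@5 c2@7 c3@11, authorship .11.422..33

Answer: 3 7 11 5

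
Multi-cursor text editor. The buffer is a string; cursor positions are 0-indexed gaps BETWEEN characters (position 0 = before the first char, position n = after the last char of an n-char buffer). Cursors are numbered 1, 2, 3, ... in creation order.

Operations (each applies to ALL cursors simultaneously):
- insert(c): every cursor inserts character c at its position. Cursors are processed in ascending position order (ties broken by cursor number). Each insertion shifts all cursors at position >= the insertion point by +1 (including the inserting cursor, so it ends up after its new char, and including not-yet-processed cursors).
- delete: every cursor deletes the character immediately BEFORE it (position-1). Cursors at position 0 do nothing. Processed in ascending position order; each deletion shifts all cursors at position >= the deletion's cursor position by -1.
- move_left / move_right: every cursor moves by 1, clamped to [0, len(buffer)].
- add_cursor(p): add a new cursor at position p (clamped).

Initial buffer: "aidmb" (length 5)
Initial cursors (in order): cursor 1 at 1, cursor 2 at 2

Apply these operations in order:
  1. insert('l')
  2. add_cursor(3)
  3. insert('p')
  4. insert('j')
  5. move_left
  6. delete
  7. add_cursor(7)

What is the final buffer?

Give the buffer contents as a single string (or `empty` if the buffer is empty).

After op 1 (insert('l')): buffer="alildmb" (len 7), cursors c1@2 c2@4, authorship .1.2...
After op 2 (add_cursor(3)): buffer="alildmb" (len 7), cursors c1@2 c3@3 c2@4, authorship .1.2...
After op 3 (insert('p')): buffer="alpiplpdmb" (len 10), cursors c1@3 c3@5 c2@7, authorship .11.322...
After op 4 (insert('j')): buffer="alpjipjlpjdmb" (len 13), cursors c1@4 c3@7 c2@10, authorship .111.33222...
After op 5 (move_left): buffer="alpjipjlpjdmb" (len 13), cursors c1@3 c3@6 c2@9, authorship .111.33222...
After op 6 (delete): buffer="aljijljdmb" (len 10), cursors c1@2 c3@4 c2@6, authorship .11.322...
After op 7 (add_cursor(7)): buffer="aljijljdmb" (len 10), cursors c1@2 c3@4 c2@6 c4@7, authorship .11.322...

Answer: aljijljdmb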